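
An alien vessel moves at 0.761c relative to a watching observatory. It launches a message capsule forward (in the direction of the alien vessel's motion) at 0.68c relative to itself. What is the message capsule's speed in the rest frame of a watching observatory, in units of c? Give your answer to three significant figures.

0.950c

In units of c, u = (u' + v)/(1 + u'v) with u' = 0.68 and v = 0.761.
Numerator: 0.68 + 0.761 = 1.441. Denominator: 1 + (0.68)(0.761) = 1.51748.
u = 1.441/1.51748 = 0.9496, so the speed is 0.950c.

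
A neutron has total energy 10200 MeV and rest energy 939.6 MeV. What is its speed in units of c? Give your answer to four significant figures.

0.9957c

γ = E/(mc²) = 10200/939.6 = 10.856.
β = √(1 − 1/γ²) = √(1 − 0.00848517) = √0.99151483 = 0.9957.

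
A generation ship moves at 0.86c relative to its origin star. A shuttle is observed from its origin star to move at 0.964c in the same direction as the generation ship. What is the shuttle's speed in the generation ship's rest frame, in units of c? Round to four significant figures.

0.6083c

Transform to the generation ship's frame: u' = (u − v)/(1 − uv/c²).
u' = (0.964 − 0.86)/(1 − 0.964×0.86) = 0.104/0.17096 = 0.60833.
Speed in the generation ship's frame: 0.6083c (in the same direction).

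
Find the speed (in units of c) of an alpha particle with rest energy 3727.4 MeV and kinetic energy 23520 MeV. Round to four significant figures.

K = (γ−1)mc², so γ = 1 + 23520/3727.4 = 7.31.
Then v/c = √(1 − γ⁻²) = √(1 − 0.0187139) = √0.9812861 = 0.9906.

0.9906c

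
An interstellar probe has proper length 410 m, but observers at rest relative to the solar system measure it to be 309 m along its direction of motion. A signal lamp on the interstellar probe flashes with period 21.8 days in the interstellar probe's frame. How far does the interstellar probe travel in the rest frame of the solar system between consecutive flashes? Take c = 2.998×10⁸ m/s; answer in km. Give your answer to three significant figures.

γ = L₀/L = 410/309 = 1.32686.
β = √(1 − 1/γ²) = 0.65727. Lab-frame period = γτ = 1.32686×21.8 days = 28.926 days. Distance = βc × γτ = 0.65727 × 2.998×10⁸ m/s × 2499206.4 s = 4.9247×10^14 m = 4.92×10^11 km.

4.92×10^11 km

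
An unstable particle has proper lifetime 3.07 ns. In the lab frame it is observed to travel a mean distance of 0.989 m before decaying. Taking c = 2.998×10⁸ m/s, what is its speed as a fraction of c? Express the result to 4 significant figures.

0.7320c

d = βγcτ ⇒ βγ = d/(cτ) = 0.9890 m / (0.920386 m) = 1.0745.
β = (βγ)/√(1+(βγ)²) = 1.0745/√2.15455 = 0.7320.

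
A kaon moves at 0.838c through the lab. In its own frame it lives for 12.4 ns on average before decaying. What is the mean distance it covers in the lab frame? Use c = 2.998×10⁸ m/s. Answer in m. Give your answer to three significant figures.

5.71 m

γ = 1/√(1 − β²) = 1/√(1 − 0.702244) = 1/√0.297756 = 1/0.54567 = 1.8326.
Lab-frame lifetime: Δt = γτ = 1.8326 × 12.4 ns = 22.724 ns.
Distance: d = vΔt = 0.838 × 2.998×10⁸ m/s × 2.2724×10^-8 s = 5.71 m.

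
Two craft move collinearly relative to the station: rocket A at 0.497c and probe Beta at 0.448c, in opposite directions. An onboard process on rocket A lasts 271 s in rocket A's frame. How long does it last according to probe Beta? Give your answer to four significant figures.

The velocity of rocket A relative to probe Beta is (0.497 + 0.448)c / (1 + 0.497×0.448) = 0.77291c; relative speed 0.77291c.
γ for this relative speed: γ = 1/√(1 − 0.59739) = 1.576.
The clock on rocket A records proper time, so probe Beta measures Δt = γΔτ = 1.576 × 271 = 427.1 s.

427.1 s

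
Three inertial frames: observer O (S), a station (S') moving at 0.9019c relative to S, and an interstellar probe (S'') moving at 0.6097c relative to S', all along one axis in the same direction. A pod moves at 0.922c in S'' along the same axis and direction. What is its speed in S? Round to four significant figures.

First combine the pod and interstellar probe (S''→S'): u₁ = (0.922 + 0.6097)/(1 + 0.922×0.6097) = 1.5317/1.5621434 = 0.98051.
Then combine with the station (S'→S): u = (0.98051 + 0.9019)/(1 + 0.98051×0.9019) = 1.88241/1.884321969 = 0.99899.

0.9990c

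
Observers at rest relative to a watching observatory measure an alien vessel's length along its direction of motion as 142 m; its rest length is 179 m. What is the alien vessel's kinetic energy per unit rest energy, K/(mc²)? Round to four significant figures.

From L = L₀/γ: γ = 179/142 = 1.26056.
Since K = (γ−1)mc², K/(mc²) = 1.26056 − 1 = 0.2606.

0.2606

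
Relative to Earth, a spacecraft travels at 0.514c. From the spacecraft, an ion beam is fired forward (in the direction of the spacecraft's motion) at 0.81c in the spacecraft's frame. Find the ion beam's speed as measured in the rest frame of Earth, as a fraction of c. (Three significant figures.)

Relativistic velocity addition: u = (u' + v)/(1 + u'v/c²), with u' = 0.81c and v = 0.514c.
Numerator: 0.81 + 0.514 = 1.324. Denominator: 1 + (0.81)(0.514) = 1.41634.
u = 1.324/1.41634 = 0.9348, so the speed is 0.935c.

0.935c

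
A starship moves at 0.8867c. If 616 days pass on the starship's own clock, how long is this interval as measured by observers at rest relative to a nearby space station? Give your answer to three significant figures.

γ = 1/√(1 − β²) = 1/√(1 − 0.78623689) = 1/√0.21376311 = 1/0.462345 = 2.1629.
The onboard clock measures proper time, so the interval in the rest frame of a nearby space station is dilated: Δt = γ·Δτ = 2.1629 × 616 days = 1330 days.

1330 days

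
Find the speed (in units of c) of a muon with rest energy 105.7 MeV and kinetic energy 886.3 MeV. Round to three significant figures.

0.994c

γ = 1 + K/(mc²) = 1 + 886.3/105.7 = 9.3851.
β = √(1 − 1/γ²) = √(1 − 0.0113533) = √0.9886467 = 0.994.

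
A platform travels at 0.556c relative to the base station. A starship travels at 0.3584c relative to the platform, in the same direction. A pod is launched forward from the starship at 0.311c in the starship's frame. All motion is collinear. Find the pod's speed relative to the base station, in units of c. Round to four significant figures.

Apply u = (u'+v)/(1+u'v) twice. Pod in the platform frame: (0.311+0.3584)/(1+0.311·0.3584) = 0.6694/1.1114624 = 0.60227c.
That velocity, transformed to the rest frame of the base station: (0.60227+0.556)/(1+0.60227·0.556) = 1.15827/1.33486212 = 0.86771c.

0.8677c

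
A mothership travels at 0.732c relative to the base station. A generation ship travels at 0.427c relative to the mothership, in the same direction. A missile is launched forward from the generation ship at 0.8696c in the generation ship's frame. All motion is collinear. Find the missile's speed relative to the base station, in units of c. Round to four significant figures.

0.9914c

First combine the missile and generation ship (S''→S'): u₁ = (0.8696 + 0.427)/(1 + 0.8696×0.427) = 1.2966/1.3713192 = 0.94551.
Then combine with the mothership (S'→S): u = (0.94551 + 0.732)/(1 + 0.94551×0.732) = 1.67751/1.69211332 = 0.99137.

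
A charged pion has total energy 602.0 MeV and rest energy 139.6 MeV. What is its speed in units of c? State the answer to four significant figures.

γ = E/(mc²) = 602.0/139.6 = 4.3123.
β = √(1 − 1/γ²) = √(1 − 0.0537752) = √0.9462248 = 0.9727.

0.9727c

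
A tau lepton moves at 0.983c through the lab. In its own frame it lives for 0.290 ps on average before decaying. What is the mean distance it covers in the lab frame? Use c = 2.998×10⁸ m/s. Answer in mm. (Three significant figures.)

0.465 mm

γ = 1/√(1 − β²) = 1/√(1 − 0.966289) = 1/√0.033711 = 5.4465.
Lab-frame lifetime: Δt = γτ = 5.4465 × 0.290 ps = 1.5795 ps.
Distance: d = vΔt = 0.983 × 2.998×10⁸ m/s × 1.5795×10^-12 s = 4.65×10^-4 m = 0.465 mm.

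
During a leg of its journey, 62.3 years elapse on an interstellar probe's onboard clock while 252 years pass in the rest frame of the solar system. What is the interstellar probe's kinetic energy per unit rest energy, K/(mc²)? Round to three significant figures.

3.04

γ = Δt/Δτ = 252/62.3 = 4.04494.
Since K = (γ−1)mc², K/(mc²) = 4.04494 − 1 = 3.04.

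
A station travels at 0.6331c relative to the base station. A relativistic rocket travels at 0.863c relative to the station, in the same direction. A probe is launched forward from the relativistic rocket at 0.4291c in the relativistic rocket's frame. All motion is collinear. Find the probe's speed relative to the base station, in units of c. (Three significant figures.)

0.987c

Apply u = (u'+v)/(1+u'v) twice. Probe in the station frame: (0.4291+0.863)/(1+0.4291·0.863) = 1.2921/1.3703133 = 0.94292c.
That velocity, transformed to the rest frame of the base station: (0.94292+0.6331)/(1+0.94292·0.6331) = 1.57602/1.596962652 = 0.98689c.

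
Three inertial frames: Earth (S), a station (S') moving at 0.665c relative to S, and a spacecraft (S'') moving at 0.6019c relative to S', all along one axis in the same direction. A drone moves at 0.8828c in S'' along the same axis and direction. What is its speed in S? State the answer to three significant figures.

Apply u = (u'+v)/(1+u'v) twice. Drone in the station frame: (0.8828+0.6019)/(1+0.8828·0.6019) = 1.4847/1.53135732 = 0.96953c.
That velocity, transformed to the rest frame of Earth: (0.96953+0.665)/(1+0.96953·0.665) = 1.63453/1.64473745 = 0.99379c.

0.994c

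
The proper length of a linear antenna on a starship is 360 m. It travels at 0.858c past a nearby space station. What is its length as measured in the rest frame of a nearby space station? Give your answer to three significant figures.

With β = 0.858, γ = 1/√(1 − 0.858²) = 1/√0.263836 = 1.9469.
Along the direction of motion the measured length is L₀/γ = 360/1.9469 = 185 m.

185 m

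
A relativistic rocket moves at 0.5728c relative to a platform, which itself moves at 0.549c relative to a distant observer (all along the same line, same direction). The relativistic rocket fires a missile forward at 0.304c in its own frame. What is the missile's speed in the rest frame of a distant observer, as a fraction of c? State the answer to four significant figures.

0.9190c

Apply u = (u'+v)/(1+u'v) twice. Missile in the platform frame: (0.304+0.5728)/(1+0.304·0.5728) = 0.8768/1.1741312 = 0.74676c.
That velocity, transformed to the rest frame of a distant observer: (0.74676+0.549)/(1+0.74676·0.549) = 1.29576/1.40997124 = 0.919c.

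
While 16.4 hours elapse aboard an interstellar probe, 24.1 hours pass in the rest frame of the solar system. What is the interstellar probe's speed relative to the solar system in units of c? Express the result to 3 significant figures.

0.733c

γ = Δt/Δτ = 24.1/16.4 = 1.4695.
β = √(1 − 1/γ²) = √(1 − 0.463085) = √0.536915 = 0.733.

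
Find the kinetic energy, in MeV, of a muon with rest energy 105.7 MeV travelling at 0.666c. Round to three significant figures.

36.0 MeV

Lorentz factor: γ = (1 − 0.443556)^(−1/2) = 1.34057.
Kinetic energy: K = (γ − 1)mc² = (1.34057 − 1) × 105.7 MeV = 0.34057 × 105.7 = 36.0 MeV.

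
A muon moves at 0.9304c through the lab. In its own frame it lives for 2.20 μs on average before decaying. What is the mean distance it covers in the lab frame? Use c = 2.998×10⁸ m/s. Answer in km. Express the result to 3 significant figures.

1.67 km

Lorentz factor: γ = (1 − 0.86564416)^(−1/2) = 2.7282.
Lab-frame lifetime: Δt = γτ = 2.7282 × 2.20 μs = 6.002 μs.
Distance: d = vΔt = 0.9304 × 2.998×10⁸ m/s × 6.0020×10^-6 s = 1670 m = 1.67 km.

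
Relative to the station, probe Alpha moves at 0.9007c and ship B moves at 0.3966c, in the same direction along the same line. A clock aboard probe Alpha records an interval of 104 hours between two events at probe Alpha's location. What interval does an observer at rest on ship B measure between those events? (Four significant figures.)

167.6 hours

The velocity of probe Alpha relative to ship B is (0.9007 − 0.3966)c / (1 − 0.9007×0.3966) = 0.78425c; relative speed 0.78425c.
γ for this relative speed: γ = 1/√(1 − 0.615048) = 1.6117.
Probe Alpha's interval is proper; time dilation gives Δt_B = γΔτ = 1.6117 × 104 hours = 167.6 hours.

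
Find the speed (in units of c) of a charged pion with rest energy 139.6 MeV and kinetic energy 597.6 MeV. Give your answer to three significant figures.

0.982c

K = (γ−1)mc², so γ = 1 + 597.6/139.6 = 5.2808.
Then v/c = √(1 − γ⁻²) = √(1 − 0.0358592) = √0.9641408 = 0.982.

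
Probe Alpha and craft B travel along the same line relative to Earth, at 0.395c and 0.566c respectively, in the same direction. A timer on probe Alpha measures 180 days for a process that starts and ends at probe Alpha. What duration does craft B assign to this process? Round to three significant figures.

Speed of probe Alpha in craft B's frame: u = (v_A − v_B)/(1 − v_A v_B/c²) = (0.395 − 0.566)/(1 − 0.395×0.566) = −0.171/0.77643 = −0.22024; |u| = 0.22024c.
γ for this relative speed: γ = 1/√(1 − 0.0485057) = 1.0252.
Probe Alpha's interval is proper; time dilation gives Δt_B = γΔτ = 1.0252 × 180 days = 185 days.

185 days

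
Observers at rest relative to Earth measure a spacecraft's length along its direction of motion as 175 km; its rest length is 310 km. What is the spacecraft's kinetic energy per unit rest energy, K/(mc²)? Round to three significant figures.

Length contraction gives γ = L₀/L = 310/175 = 1.77143.
Since K = (γ−1)mc², K/(mc²) = 1.77143 − 1 = 0.771.

0.771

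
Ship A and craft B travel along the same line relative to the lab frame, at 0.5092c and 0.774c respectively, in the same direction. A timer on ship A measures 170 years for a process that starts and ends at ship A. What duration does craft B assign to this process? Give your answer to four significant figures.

189.0 years

Speed of ship A in craft B's frame: u = (v_A − v_B)/(1 − v_A v_B/c²) = (0.5092 − 0.774)/(1 − 0.5092×0.774) = −0.2648/0.6058792 = −0.43705; |u| = 0.43705c.
At |u| = 0.43705c, γ = (1 − 0.191013)^(−1/2) = 1.1118.
Ship A's interval is proper; time dilation gives Δt_B = γΔτ = 1.1118 × 170 years = 189.0 years.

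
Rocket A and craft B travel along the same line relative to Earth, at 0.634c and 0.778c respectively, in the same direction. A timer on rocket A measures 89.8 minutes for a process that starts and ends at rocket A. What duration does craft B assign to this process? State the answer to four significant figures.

93.66 minutes

Transform rocket A's velocity into craft B's frame: (0.634 − 0.778)/(1 − 0.634·0.778) = −0.144/0.506748, so the relative speed is 0.28416c.
γ for this relative speed: γ = 1/√(1 − 0.0807469) = 1.043.
The clock on rocket A records proper time, so craft B measures Δt = γΔτ = 1.043 × 89.8 = 93.66 minutes.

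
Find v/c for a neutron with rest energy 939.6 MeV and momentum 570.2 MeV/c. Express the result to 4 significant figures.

βγ = pc/(mc²) = 570.2/939.6 = 0.60685.
Since γ² = 1 + (βγ)² = 1.368267, γ = √1.368267 = 1.16973, and β = (βγ)/γ = 0.60685/1.16973 = 0.5188.

0.5188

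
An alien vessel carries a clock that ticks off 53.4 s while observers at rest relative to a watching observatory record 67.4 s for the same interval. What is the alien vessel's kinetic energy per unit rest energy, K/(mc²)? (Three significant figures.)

0.262

The time-dilation ratio gives γ = 67.4/53.4 = 1.26217.
Since K = (γ−1)mc², K/(mc²) = 1.26217 − 1 = 0.262.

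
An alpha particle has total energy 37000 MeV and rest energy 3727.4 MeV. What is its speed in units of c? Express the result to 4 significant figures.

γ = E/(mc²) = 37000/3727.4 = 9.9265.
β = √(1 − 1/γ²) = √(1 − 0.0101486) = √0.9898514 = 0.9949.

0.9949c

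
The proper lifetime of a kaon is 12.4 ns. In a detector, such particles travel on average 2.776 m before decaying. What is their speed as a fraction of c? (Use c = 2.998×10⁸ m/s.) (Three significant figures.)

0.598c

Lab distance = (lab lifetime)·v = γτ·βc, so βγ = d/(cτ) = 2.776/(2.998×10⁸ × 1.240×10^-8) = 0.74673.
With βγ = 0.74673: γ² = 1 + (βγ)² = 1.557606, and β = (βγ)/γ = 0.74673/1.24804 = 0.598.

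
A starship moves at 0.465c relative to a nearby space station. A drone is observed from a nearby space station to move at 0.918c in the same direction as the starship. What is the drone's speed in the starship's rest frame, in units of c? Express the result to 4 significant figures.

0.7904c

Transform to the starship's frame: u' = (u − v)/(1 − uv/c²).
u' = (0.918 − 0.465)/(1 − 0.918×0.465) = 0.453/0.57313 = 0.7904.
Speed in the starship's frame: 0.7904c (in the same direction).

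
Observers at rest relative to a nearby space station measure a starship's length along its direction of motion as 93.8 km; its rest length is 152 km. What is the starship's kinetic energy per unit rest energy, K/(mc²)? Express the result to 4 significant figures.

0.6205

Length contraction gives γ = L₀/L = 152/93.8 = 1.62047.
Since K = (γ−1)mc², K/(mc²) = 1.62047 − 1 = 0.6205.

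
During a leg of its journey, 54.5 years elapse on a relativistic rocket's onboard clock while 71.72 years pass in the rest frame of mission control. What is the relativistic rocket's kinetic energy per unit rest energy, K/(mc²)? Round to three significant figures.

0.316

From Δt = γΔτ: γ = 71.72/54.5 = 1.31596.
K/(mc²) = γ − 1 = 1.31596 − 1 = 0.316.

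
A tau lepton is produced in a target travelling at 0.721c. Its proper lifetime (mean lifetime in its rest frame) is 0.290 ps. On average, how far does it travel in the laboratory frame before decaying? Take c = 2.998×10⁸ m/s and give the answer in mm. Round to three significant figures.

0.0905 mm

β² = 0.519841, so γ = 1/√0.480159 = 1.4431.
Lab-frame lifetime: Δt = γτ = 1.4431 × 0.290 ps = 0.4185 ps.
Distance: d = vΔt = 0.721 × 2.998×10⁸ m/s × 4.1850×10^-13 s = 9.05×10^-5 m = 0.0905 mm.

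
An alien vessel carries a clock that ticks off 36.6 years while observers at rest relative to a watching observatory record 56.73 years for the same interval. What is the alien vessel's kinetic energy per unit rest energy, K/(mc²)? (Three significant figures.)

The time-dilation ratio gives γ = 56.73/36.6 = 1.55.
Since K = (γ−1)mc², K/(mc²) = 1.55 − 1 = 0.550.

0.550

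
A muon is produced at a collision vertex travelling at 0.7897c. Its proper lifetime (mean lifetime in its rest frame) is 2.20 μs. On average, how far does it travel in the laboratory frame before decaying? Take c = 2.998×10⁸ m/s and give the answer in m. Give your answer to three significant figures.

849 m

β² = 0.62362609, so γ = 1/√0.37637391 = 1.63.
Lab-frame lifetime: Δt = γτ = 1.63 × 2.20 μs = 3.586 μs.
Distance: d = vΔt = 0.7897 × 2.998×10⁸ m/s × 3.5860×10^-6 s = 849 m.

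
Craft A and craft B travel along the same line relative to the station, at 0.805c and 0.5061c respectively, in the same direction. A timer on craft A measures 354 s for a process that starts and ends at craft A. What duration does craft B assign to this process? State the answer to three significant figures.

410 s

The velocity of craft A relative to craft B is (0.805 − 0.5061)c / (1 − 0.805×0.5061) = 0.5044c; relative speed 0.5044c.
At |u| = 0.5044c, γ = (1 − 0.254419)^(−1/2) = 1.1581.
The clock on craft A records proper time, so craft B measures Δt = γΔτ = 1.1581 × 354 = 410 s.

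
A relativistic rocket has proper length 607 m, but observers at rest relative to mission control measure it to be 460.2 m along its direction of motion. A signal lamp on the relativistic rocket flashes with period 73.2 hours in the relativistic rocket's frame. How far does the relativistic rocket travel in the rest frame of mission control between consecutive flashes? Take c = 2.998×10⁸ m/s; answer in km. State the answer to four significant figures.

γ = L₀/L = 607/460.2 = 1.31899.
β = √(1 − 1/γ²) = 0.65207. Lab-frame period = γτ = 1.31899×73.2 hours = 96.55 hours. Distance = βc × γτ = 0.65207 × 2.998×10⁸ m/s × 347580 s = 6.7949×10^13 m = 6.795×10^10 km.

6.795×10^10 km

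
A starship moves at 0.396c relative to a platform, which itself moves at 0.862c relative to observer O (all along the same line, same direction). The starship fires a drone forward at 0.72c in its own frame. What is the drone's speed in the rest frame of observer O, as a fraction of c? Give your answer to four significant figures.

Apply u = (u'+v)/(1+u'v) twice. Drone in the platform frame: (0.72+0.396)/(1+0.72·0.396) = 1.116/1.28512 = 0.8684c.
That velocity, transformed to the rest frame of observer O: (0.8684+0.862)/(1+0.8684·0.862) = 1.7304/1.7485608 = 0.98961c.

0.9896c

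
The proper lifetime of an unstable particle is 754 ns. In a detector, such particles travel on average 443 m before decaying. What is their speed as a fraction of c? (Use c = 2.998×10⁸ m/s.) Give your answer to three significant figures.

0.891c

Lab distance = (lab lifetime)·v = γτ·βc, so βγ = d/(cτ) = 443.0/(2.998×10⁸ × 7.540×10^-7) = 1.9598.
With βγ = 1.9598: γ² = 1 + (βγ)² = 4.84082, and β = (βγ)/γ = 1.9598/2.20019 = 0.891.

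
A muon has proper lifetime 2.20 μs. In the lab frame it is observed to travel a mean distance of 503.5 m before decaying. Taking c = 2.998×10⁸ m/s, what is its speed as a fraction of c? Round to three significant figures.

0.607c

d = βγcτ ⇒ βγ = d/(cτ) = 503.5 m / (659.56 m) = 0.76339.
β = (βγ)/√(1+(βγ)²) = 0.76339/√1.582764 = 0.607.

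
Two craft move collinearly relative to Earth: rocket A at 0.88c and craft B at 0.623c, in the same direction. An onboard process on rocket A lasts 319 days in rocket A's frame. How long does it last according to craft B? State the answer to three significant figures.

Transform rocket A's velocity into craft B's frame: (0.88 − 0.623)/(1 − 0.88·0.623) = 0.257/0.45176, so the relative speed is 0.56889c.
γ for this relative speed: γ = 1/√(1 − 0.323636) = 1.2159.
The clock on rocket A records proper time, so craft B measures Δt = γΔτ = 1.2159 × 319 = 388 days.

388 days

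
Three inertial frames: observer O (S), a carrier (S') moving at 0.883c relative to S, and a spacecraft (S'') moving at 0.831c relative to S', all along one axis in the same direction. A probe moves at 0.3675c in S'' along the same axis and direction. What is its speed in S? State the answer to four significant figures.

Compose velocities in two stages. Stage 1 (into S'): u₁ = (0.3675+0.831)/(1+0.3675×0.831) = 0.91811.
Stage 2 (into S): u = (0.91811+0.883)/(1+0.91811×0.883) = 0.99471, so the speed is 0.9947c.

0.9947c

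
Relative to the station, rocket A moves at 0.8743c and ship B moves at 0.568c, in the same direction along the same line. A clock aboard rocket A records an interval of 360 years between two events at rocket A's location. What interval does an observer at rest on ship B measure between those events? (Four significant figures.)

453.6 years

The velocity of rocket A relative to ship B is (0.8743 − 0.568)c / (1 − 0.8743×0.568) = 0.60847c; relative speed 0.60847c.
At |u| = 0.60847c, γ = (1 − 0.370236)^(−1/2) = 1.2601.
Rocket A's interval is proper; time dilation gives Δt_B = γΔτ = 1.2601 × 360 years = 453.6 years.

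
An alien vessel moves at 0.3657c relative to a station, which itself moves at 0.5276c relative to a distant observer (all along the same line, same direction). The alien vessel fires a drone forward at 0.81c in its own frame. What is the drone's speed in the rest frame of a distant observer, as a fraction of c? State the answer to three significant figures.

Compose velocities in two stages. Stage 1 (into S'): u₁ = (0.81+0.3657)/(1+0.81×0.3657) = 0.90702.
Stage 2 (into S): u = (0.90702+0.5276)/(1+0.90702×0.5276) = 0.97029, so the speed is 0.970c.

0.970c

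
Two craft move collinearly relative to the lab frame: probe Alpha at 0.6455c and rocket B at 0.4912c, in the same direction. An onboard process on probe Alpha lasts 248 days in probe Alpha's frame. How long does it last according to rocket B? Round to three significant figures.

The velocity of probe Alpha relative to rocket B is (0.6455 − 0.4912)c / (1 − 0.6455×0.4912) = 0.22594c; relative speed 0.22594c.
γ for this relative speed: γ = 1/√(1 − 0.0510489) = 1.0265.
The clock on probe Alpha records proper time, so rocket B measures Δt = γΔτ = 1.0265 × 248 = 255 days.

255 days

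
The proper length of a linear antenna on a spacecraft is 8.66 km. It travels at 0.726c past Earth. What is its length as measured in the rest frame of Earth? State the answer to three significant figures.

5.96 km

γ = 1/√(1 − β²) = 1/√(1 − 0.527076) = 1/√0.472924 = 1/0.687695 = 1.4541.
Along the direction of motion the measured length is L₀/γ = 8.66/1.4541 = 5.96 km.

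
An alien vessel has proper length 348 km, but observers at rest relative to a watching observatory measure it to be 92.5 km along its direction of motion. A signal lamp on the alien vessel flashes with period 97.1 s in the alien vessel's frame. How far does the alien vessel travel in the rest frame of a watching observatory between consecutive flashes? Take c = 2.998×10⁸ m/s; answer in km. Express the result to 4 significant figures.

1.056×10^8 km

Length contraction gives γ = L₀/L = 348/92.5 = 3.76216.
β = √(1 − 1/γ²) = 0.96403. Lab-frame period = γτ = 3.76216×97.1 s = 365.31 s. Distance = βc × γτ = 0.96403 × 2.998×10⁸ m/s × 365.31 s = 1.0558×10^11 m = 1.056×10^8 km.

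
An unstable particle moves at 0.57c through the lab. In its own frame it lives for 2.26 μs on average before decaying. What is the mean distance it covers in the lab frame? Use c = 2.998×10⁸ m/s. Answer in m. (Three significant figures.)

γ = 1/√(1 − β²) = 1/√(1 − 0.3249) = 1/√0.6751 = 1/0.821645 = 1.2171.
Lab-frame lifetime: Δt = γτ = 1.2171 × 2.26 μs = 2.7506 μs.
Distance: d = vΔt = 0.57 × 2.998×10⁸ m/s × 2.7506×10^-6 s = 470 m.

470 m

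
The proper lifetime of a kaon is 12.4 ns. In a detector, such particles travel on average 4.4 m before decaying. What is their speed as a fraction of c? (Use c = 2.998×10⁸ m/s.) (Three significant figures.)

d = βγcτ ⇒ βγ = d/(cτ) = 4.400 m / (3.71752 m) = 1.1836.
β = (βγ)/√(1+(βγ)²) = 1.1836/√2.40091 = 0.764.

0.764c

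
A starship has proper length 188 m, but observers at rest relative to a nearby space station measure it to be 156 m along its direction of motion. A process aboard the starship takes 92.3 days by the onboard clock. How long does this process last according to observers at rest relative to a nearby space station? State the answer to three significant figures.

From L = L₀/γ: γ = 188/156 = 1.20513.
Δt = γΔτ = 1.20513 × 92.3 = 111 days.

111 days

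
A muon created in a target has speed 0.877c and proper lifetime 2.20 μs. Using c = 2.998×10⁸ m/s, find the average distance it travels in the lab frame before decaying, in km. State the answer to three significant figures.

γ = 1/√(1 − β²) = 1/√(1 − 0.769129) = 1/√0.230871 = 1/0.48049 = 2.0812.
Lab-frame lifetime: Δt = γτ = 2.0812 × 2.20 μs = 4.5786 μs.
Distance: d = vΔt = 0.877 × 2.998×10⁸ m/s × 4.5786×10^-6 s = 1200 m = 1.20 km.

1.20 km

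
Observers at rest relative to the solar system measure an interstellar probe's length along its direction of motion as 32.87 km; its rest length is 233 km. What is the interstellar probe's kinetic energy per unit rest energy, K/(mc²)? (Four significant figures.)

6.089

γ = L₀/L = 233/32.87 = 7.08853.
K/(mc²) = γ − 1 = 7.08853 − 1 = 6.089.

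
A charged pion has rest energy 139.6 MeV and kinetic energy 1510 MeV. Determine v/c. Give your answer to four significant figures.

γ = 1 + K/(mc²) = 1 + 1510/139.6 = 11.817.
β = √(1 − 1/γ²) = √(1 − 0.0071612) = √0.9928388 = 0.9964.

0.9964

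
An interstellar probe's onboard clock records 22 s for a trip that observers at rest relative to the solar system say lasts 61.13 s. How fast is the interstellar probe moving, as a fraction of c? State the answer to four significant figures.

0.9330c

γ = Δt/Δτ = 61.13/22 = 2.7786.
β = √(1 − 1/γ²) = √(1 − 0.129523) = √0.870477 = 0.9330.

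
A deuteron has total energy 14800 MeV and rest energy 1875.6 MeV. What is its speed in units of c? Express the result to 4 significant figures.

Total energy E = γmc² gives γ = 14800/1875.6 = 7.8908.
Hence β = √(1 − 1/γ²) = √(1 − 0.0160605) = √0.9839395 = 0.9919.

0.9919c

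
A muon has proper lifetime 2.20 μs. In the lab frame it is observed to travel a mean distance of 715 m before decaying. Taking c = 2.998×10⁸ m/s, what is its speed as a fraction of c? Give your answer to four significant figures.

0.7350c

Lab distance = (lab lifetime)·v = γτ·βc, so βγ = d/(cτ) = 715.0/(2.998×10⁸ × 2.200×10^-6) = 1.0841.
With βγ = 1.0841: γ² = 1 + (βγ)² = 2.17527, and β = (βγ)/γ = 1.0841/1.47488 = 0.7350.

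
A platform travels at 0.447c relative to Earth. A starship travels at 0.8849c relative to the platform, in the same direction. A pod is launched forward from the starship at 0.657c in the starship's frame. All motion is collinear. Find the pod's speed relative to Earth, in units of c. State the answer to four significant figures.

Compose velocities in two stages. Stage 1 (into S'): u₁ = (0.657+0.8849)/(1+0.657×0.8849) = 0.97503.
Stage 2 (into S): u = (0.97503+0.447)/(1+0.97503×0.447) = 0.99038, so the speed is 0.9904c.

0.9904c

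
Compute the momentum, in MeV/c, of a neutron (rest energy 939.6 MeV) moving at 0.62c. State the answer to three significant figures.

β² = 0.3844, so γ = 1/√0.6156 = 1.2745.
Momentum: p = γβ·mc = 1.2745 × 0.62 × 939.6 MeV/c = 742 MeV/c.

742 MeV/c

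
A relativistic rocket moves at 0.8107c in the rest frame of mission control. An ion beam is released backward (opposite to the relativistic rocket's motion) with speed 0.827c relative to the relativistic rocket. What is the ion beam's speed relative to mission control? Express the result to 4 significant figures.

Relativistic velocity addition: u = (u' + v)/(1 + u'v/c²), with u' = −0.827c and v = 0.8107c.
Numerator: −0.827 + 0.8107 = −0.0163. Denominator: 1 + (−0.827)(0.8107) = 0.3295511.
u = −0.0163/0.3295511 = −0.049461, so the speed is 0.04946c.

0.04946c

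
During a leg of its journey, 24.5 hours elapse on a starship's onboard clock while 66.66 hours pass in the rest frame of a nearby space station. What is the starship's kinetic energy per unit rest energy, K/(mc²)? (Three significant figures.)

γ = Δt/Δτ = 66.66/24.5 = 2.72082.
K/(mc²) = γ − 1 = 2.72082 − 1 = 1.72.

1.72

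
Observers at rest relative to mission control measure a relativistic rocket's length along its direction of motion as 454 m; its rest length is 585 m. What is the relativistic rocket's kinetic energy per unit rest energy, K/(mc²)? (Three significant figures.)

0.289

Length contraction gives γ = L₀/L = 585/454 = 1.28855.
K/(mc²) = γ − 1 = 1.28855 − 1 = 0.289.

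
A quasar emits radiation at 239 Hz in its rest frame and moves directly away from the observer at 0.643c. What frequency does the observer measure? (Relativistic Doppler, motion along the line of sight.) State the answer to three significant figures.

Relativistic Doppler (source moving away): f_obs = f_src · √((1−β)/(1+β)).
With β = 0.643: factor = √(0.357/1.643) = 0.46614.
f_obs = 239 × 0.46614 = 111 Hz.

111 Hz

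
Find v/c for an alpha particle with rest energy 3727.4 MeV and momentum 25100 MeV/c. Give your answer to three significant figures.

βγ = pc/(mc²) = 25100/3727.4 = 6.7339.
Since γ² = 1 + (βγ)² = 46.3454, γ = √46.3454 = 6.80775, and β = (βγ)/γ = 6.7339/6.80775 = 0.989.

0.989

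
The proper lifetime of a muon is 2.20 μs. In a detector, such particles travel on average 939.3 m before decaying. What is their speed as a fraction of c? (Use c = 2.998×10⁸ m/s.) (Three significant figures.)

0.818c

d = βγcτ ⇒ βγ = d/(cτ) = 939.3 m / (659.56 m) = 1.4241.
β = (βγ)/√(1+(βγ)²) = 1.4241/√3.02806 = 0.818.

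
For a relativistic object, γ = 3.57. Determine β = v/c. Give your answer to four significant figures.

0.9600

β = √(1 − 1/γ²) = √(1 − 1/12.7449) = √0.921537 = 0.9600.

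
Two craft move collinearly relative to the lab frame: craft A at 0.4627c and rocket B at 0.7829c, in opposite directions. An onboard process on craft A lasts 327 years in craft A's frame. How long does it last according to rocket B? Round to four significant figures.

807.7 years

The velocity of craft A relative to rocket B is (0.4627 + 0.7829)c / (1 + 0.4627×0.7829) = 0.91437c; relative speed 0.91437c.
γ for this relative speed: γ = 1/√(1 − 0.836072) = 2.4699.
The clock on craft A records proper time, so rocket B measures Δt = γΔτ = 2.4699 × 327 = 807.7 years.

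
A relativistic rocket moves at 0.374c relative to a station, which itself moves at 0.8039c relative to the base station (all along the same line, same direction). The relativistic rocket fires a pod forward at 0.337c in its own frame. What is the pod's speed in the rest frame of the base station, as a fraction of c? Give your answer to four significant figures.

First combine the pod and relativistic rocket (S''→S'): u₁ = (0.337 + 0.374)/(1 + 0.337×0.374) = 0.711/1.126038 = 0.63142.
Then combine with the station (S'→S): u = (0.63142 + 0.8039)/(1 + 0.63142×0.8039) = 1.43532/1.507598538 = 0.95206.

0.9521c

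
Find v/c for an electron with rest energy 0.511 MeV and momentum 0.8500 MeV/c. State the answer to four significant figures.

0.8570

βγ = pc/(mc²) = 0.8500/0.511 = 1.6634.
Since γ² = 1 + (βγ)² = 3.7669, γ = √3.7669 = 1.94085, and β = (βγ)/γ = 1.6634/1.94085 = 0.8570.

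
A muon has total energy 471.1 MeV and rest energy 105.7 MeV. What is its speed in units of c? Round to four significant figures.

γ = E/(mc²) = 471.1/105.7 = 4.457.
β = √(1 − 1/γ²) = √(1 − 0.0503402) = √0.9496598 = 0.9745.

0.9745c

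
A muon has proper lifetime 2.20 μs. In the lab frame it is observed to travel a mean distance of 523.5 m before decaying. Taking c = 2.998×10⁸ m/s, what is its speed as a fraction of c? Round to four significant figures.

d = βγcτ ⇒ βγ = d/(cτ) = 523.5 m / (659.56 m) = 0.79371.
β = (βγ)/√(1+(βγ)²) = 0.79371/√1.629976 = 0.6217.

0.6217c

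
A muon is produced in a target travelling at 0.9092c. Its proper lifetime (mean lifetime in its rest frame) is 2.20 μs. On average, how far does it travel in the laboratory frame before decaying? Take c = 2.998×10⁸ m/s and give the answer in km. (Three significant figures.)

With β = 0.9092, γ = 1/√(1 − 0.9092²) = 1/√0.17335536 = 2.4018.
Lab-frame lifetime: Δt = γτ = 2.4018 × 2.20 μs = 5.284 μs.
Distance: d = vΔt = 0.9092 × 2.998×10⁸ m/s × 5.2840×10^-6 s = 1440 m = 1.44 km.

1.44 km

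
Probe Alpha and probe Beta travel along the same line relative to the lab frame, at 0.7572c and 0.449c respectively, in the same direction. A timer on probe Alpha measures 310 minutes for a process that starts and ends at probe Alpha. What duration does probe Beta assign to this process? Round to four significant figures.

350.6 minutes

Speed of probe Alpha in probe Beta's frame: u = (v_A − v_B)/(1 − v_A v_B/c²) = (0.7572 − 0.449)/(1 − 0.7572×0.449) = 0.3082/0.6600172 = 0.46696; |u| = 0.46696c.
At |u| = 0.46696c, γ = (1 − 0.218052)^(−1/2) = 1.1309.
The clock on probe Alpha records proper time, so probe Beta measures Δt = γΔτ = 1.1309 × 310 = 350.6 minutes.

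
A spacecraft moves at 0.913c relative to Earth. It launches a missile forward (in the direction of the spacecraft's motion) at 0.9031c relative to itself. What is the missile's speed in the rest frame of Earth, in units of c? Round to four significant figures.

0.9954c

In units of c, u = (u' + v)/(1 + u'v) with u' = 0.9031 and v = 0.913.
Numerator: 0.9031 + 0.913 = 1.8161. Denominator: 1 + (0.9031)(0.913) = 1.8245303.
u = 1.8161/1.8245303 = 0.99538, so the speed is 0.9954c.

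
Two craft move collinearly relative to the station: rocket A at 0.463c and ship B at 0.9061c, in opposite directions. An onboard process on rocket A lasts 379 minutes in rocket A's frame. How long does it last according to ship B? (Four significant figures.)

1435 minutes

The velocity of rocket A relative to ship B is (0.463 + 0.9061)c / (1 + 0.463×0.9061) = 0.96448c; relative speed 0.96448c.
At |u| = 0.96448c, γ = (1 − 0.930222)^(−1/2) = 3.7857.
Rocket A's interval is proper; time dilation gives Δt_B = γΔτ = 3.7857 × 379 minutes = 1435 minutes.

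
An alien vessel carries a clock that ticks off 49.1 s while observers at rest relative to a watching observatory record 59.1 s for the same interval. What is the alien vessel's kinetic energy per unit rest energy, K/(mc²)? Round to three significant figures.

From Δt = γΔτ: γ = 59.1/49.1 = 1.20367.
K/(mc²) = γ − 1 = 1.20367 − 1 = 0.204.

0.204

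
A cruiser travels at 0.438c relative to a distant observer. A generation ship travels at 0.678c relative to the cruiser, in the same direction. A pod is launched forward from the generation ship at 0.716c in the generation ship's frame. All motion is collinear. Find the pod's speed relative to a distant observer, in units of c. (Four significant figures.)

0.9755c

Compose velocities in two stages. Stage 1 (into S'): u₁ = (0.716+0.678)/(1+0.716×0.678) = 0.93844.
Stage 2 (into S): u = (0.93844+0.438)/(1+0.93844×0.438) = 0.97548, so the speed is 0.9755c.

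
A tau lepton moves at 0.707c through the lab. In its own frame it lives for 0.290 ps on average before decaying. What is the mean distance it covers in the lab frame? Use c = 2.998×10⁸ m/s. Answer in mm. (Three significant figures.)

With β = 0.707, γ = 1/√(1 − 0.707²) = 1/√0.500151 = 1.414.
Lab-frame lifetime: Δt = γτ = 1.414 × 0.290 ps = 0.41006 ps.
Distance: d = vΔt = 0.707 × 2.998×10⁸ m/s × 4.1006×10^-13 s = 8.69×10^-5 m = 0.0869 mm.

0.0869 mm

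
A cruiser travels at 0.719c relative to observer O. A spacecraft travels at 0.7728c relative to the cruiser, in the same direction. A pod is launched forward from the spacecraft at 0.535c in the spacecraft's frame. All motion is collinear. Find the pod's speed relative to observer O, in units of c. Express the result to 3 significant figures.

0.987c

Apply u = (u'+v)/(1+u'v) twice. Pod in the cruiser frame: (0.535+0.7728)/(1+0.535·0.7728) = 1.3078/1.413448 = 0.92526c.
That velocity, transformed to the rest frame of observer O: (0.92526+0.719)/(1+0.92526·0.719) = 1.64426/1.66526194 = 0.98739c.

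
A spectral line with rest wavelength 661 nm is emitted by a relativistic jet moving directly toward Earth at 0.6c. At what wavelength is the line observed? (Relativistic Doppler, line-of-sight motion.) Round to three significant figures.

Relativistic Doppler for wavelength: λ_obs = λ_src · √((1−β)/(1+β)).
With β = 0.6: factor = √(0.4/1.6) = 0.5.
λ_obs = 661 × 0.5 = 330 nm.

330 nm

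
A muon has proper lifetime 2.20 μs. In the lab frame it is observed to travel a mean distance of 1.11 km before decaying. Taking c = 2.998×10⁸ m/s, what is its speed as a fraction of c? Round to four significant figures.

Let x = d/(cτ) = 1110 m / (2.998×10⁸ m/s × 2.200×10^-6 s) = 1.6829. Since d = βγcτ, x = βγ = β/√(1−β²).
Solving: β² = x²/(1+x²) = 2.83215/3.83215 = 0.73905, so β = 0.8597.

0.8597c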